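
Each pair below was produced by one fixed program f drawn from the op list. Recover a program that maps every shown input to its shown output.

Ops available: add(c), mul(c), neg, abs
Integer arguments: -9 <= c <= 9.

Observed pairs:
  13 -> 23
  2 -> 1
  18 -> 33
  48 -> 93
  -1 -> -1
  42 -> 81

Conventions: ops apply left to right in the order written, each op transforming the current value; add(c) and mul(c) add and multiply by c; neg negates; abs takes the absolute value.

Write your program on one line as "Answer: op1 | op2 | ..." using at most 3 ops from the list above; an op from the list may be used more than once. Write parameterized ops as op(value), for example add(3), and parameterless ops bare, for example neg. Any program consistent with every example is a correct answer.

mul(-2) | abs | add(-3)

Check, running the answer program on each example:
  13 -> -26 -> 26 -> 23
  2 -> -4 -> 4 -> 1
  18 -> -36 -> 36 -> 33
  48 -> -96 -> 96 -> 93
  -1 -> 2 -> 2 -> -1
  42 -> -84 -> 84 -> 81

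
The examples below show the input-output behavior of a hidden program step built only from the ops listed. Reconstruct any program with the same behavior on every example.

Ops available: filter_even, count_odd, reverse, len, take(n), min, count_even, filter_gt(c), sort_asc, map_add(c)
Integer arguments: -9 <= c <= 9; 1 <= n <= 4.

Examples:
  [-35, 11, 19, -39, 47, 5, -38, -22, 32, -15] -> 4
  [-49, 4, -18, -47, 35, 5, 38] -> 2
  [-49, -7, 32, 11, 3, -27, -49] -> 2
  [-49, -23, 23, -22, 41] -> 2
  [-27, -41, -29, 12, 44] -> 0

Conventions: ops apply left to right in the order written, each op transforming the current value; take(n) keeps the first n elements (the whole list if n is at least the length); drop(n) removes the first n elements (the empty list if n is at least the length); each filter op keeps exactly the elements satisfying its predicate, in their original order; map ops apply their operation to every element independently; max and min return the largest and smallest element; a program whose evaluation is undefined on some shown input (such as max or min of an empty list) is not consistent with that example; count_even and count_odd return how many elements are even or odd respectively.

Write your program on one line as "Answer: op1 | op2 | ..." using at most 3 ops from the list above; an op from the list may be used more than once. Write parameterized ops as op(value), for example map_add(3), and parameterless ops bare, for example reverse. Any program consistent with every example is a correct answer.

filter_gt(-6) | count_odd

Check, running the answer program on each example:
  [-35, 11, 19, -39, 47, 5, -38, -22, 32, -15] -> [11, 19, 47, 5, 32] -> 4
  [-49, 4, -18, -47, 35, 5, 38] -> [4, 35, 5, 38] -> 2
  [-49, -7, 32, 11, 3, -27, -49] -> [32, 11, 3] -> 2
  [-49, -23, 23, -22, 41] -> [23, 41] -> 2
  [-27, -41, -29, 12, 44] -> [12, 44] -> 0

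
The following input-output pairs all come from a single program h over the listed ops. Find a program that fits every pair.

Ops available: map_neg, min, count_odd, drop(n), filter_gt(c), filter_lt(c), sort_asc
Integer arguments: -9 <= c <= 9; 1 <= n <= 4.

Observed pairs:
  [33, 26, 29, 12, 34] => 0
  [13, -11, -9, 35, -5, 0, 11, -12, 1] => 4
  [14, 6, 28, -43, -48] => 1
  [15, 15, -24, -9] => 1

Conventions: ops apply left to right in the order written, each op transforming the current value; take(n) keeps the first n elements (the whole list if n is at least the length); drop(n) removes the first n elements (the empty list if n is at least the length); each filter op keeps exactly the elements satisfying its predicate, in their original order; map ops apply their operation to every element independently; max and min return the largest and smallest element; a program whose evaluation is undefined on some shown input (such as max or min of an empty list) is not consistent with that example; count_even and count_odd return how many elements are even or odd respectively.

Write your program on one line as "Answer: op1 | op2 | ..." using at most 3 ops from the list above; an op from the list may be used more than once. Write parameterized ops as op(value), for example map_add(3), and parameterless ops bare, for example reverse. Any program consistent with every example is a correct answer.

filter_lt(9) | count_odd

Check, running the answer program on each example:
  [33, 26, 29, 12, 34] -> [] -> 0
  [13, -11, -9, 35, -5, 0, 11, -12, 1] -> [-11, -9, -5, 0, -12, 1] -> 4
  [14, 6, 28, -43, -48] -> [6, -43, -48] -> 1
  [15, 15, -24, -9] -> [-24, -9] -> 1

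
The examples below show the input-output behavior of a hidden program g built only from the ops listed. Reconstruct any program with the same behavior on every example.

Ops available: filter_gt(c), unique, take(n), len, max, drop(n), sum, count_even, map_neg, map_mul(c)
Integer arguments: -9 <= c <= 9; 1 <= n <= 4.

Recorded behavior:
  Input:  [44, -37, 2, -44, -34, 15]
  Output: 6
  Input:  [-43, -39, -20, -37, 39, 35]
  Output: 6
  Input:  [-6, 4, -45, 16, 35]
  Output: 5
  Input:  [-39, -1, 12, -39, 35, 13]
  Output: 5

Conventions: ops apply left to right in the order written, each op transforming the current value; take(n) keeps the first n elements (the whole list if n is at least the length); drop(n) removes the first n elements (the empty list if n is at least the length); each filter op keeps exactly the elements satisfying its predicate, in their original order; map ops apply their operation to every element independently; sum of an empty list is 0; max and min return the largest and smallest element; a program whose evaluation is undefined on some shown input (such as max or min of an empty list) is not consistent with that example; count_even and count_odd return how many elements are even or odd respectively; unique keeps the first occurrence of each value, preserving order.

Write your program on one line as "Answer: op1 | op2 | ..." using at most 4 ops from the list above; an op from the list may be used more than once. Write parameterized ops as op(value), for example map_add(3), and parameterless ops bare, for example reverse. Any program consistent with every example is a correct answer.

map_neg | unique | map_neg | len

Check, running the answer program on each example:
  [44, -37, 2, -44, -34, 15] -> [-44, 37, -2, 44, 34, -15] -> [-44, 37, -2, 44, 34, -15] -> [44, -37, 2, -44, -34, 15] -> 6
  [-43, -39, -20, -37, 39, 35] -> [43, 39, 20, 37, -39, -35] -> [43, 39, 20, 37, -39, -35] -> [-43, -39, -20, -37, 39, 35] -> 6
  [-6, 4, -45, 16, 35] -> [6, -4, 45, -16, -35] -> [6, -4, 45, -16, -35] -> [-6, 4, -45, 16, 35] -> 5
  [-39, -1, 12, -39, 35, 13] -> [39, 1, -12, 39, -35, -13] -> [39, 1, -12, -35, -13] -> [-39, -1, 12, 35, 13] -> 5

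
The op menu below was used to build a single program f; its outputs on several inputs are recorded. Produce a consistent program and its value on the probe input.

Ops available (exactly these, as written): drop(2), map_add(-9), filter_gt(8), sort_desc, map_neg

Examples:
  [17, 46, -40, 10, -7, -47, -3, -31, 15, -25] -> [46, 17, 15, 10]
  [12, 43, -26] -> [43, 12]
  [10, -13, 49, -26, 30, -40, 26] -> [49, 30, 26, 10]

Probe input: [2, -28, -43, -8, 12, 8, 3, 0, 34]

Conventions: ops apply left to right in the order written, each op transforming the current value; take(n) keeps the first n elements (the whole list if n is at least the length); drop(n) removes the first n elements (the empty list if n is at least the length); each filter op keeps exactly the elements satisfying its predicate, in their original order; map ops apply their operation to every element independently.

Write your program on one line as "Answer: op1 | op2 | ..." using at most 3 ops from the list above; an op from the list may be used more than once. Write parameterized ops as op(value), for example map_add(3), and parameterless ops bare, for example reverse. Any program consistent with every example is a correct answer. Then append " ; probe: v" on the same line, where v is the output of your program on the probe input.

filter_gt(8) | sort_desc ; probe: [34, 12]

Check, running the answer program on each example:
  [17, 46, -40, 10, -7, -47, -3, -31, 15, -25] -> [17, 46, 10, 15] -> [46, 17, 15, 10]
  [12, 43, -26] -> [12, 43] -> [43, 12]
  [10, -13, 49, -26, 30, -40, 26] -> [10, 49, 30, 26] -> [49, 30, 26, 10]
  probe: [2, -28, -43, -8, 12, 8, 3, 0, 34] -> [12, 34] -> [34, 12]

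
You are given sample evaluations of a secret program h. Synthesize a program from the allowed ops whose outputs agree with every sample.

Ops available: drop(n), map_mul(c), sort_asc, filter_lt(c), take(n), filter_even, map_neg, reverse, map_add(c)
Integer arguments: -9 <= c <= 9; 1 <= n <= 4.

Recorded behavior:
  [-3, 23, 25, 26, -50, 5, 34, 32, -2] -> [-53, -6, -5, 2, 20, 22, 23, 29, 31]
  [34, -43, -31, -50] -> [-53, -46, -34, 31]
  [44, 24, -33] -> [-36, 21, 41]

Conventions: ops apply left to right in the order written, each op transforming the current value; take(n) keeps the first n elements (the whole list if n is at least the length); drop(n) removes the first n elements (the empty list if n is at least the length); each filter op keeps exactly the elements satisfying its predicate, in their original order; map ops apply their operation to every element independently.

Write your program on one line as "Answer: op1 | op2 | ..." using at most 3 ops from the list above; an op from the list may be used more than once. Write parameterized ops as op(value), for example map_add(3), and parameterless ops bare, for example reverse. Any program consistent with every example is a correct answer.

reverse | sort_asc | map_add(-3)

Check, running the answer program on each example:
  [-3, 23, 25, 26, -50, 5, 34, 32, -2] -> [-2, 32, 34, 5, -50, 26, 25, 23, -3] -> [-50, -3, -2, 5, 23, 25, 26, 32, 34] -> [-53, -6, -5, 2, 20, 22, 23, 29, 31]
  [34, -43, -31, -50] -> [-50, -31, -43, 34] -> [-50, -43, -31, 34] -> [-53, -46, -34, 31]
  [44, 24, -33] -> [-33, 24, 44] -> [-33, 24, 44] -> [-36, 21, 41]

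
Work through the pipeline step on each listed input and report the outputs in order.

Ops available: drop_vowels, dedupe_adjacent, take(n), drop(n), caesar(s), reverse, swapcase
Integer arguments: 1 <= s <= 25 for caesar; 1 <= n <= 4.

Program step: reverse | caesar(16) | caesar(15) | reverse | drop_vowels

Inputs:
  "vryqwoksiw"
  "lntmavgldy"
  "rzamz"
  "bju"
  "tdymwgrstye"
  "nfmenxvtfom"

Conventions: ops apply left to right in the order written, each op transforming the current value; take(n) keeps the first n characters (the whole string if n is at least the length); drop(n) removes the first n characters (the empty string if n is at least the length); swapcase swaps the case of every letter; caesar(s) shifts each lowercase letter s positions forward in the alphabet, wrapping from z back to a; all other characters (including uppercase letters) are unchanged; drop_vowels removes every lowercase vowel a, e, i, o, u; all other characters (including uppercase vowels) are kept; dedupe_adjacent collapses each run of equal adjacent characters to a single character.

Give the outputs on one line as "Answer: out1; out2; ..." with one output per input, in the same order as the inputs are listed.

"wdvbtpxnb"; "qsyrflqd"; "wfr"; "gz"; "ydrblwxydj"; "skrjscyktr"

Execution, op by op:
  "vryqwoksiw" -> "wiskowqyrv" -> "myiaemgohl" -> "bnxptbvdwa" -> "awdvbtpxnb" -> "wdvbtpxnb"
  "lntmavgldy" -> "ydlgvamtnl" -> "otbwlqcjdb" -> "diqlafrysq" -> "qsyrfalqid" -> "qsyrflqd"
  "rzamz" -> "zmazr" -> "pcqph" -> "erfew" -> "wefre" -> "wfr"
  "bju" -> "ujb" -> "kzr" -> "zog" -> "goz" -> "gz"
  "tdymwgrstye" -> "eytsrgwmydt" -> "uojihwmcotj" -> "jdyxwlbrdiy" -> "yidrblwxydj" -> "ydrblwxydj"
  "nfmenxvtfom" -> "moftvxnemfn" -> "cevjlnducvd" -> "rtkyacsjrks" -> "skrjscayktr" -> "skrjscyktr"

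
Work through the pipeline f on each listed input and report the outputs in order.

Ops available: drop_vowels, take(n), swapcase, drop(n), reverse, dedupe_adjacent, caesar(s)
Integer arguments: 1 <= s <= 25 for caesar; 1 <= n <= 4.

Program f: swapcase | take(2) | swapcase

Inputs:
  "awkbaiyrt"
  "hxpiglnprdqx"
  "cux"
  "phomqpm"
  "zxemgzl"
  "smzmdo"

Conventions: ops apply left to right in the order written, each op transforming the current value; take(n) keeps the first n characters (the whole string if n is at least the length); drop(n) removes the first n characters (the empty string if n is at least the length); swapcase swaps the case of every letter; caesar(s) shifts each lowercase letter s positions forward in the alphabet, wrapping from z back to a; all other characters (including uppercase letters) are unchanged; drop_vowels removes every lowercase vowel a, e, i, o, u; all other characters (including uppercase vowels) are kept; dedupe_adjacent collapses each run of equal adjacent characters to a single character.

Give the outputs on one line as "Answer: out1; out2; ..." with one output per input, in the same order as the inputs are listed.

Execution, op by op:
  "awkbaiyrt" -> "AWKBAIYRT" -> "AW" -> "aw"
  "hxpiglnprdqx" -> "HXPIGLNPRDQX" -> "HX" -> "hx"
  "cux" -> "CUX" -> "CU" -> "cu"
  "phomqpm" -> "PHOMQPM" -> "PH" -> "ph"
  "zxemgzl" -> "ZXEMGZL" -> "ZX" -> "zx"
  "smzmdo" -> "SMZMDO" -> "SM" -> "sm"

"aw"; "hx"; "cu"; "ph"; "zx"; "sm"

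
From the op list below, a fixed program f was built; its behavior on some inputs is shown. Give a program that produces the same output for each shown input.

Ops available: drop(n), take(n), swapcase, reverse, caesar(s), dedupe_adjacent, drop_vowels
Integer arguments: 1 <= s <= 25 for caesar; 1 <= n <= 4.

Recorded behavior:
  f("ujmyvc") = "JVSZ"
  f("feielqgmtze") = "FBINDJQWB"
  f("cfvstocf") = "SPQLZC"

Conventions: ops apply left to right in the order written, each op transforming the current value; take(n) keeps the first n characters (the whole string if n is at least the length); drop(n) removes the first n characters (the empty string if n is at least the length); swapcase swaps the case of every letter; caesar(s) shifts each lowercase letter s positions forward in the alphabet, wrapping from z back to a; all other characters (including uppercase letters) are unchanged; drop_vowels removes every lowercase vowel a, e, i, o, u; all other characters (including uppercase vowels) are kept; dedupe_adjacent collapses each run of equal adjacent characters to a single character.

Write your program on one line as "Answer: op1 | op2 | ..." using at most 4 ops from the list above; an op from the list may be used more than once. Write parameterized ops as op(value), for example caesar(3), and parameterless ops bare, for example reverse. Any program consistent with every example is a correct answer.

caesar(23) | drop(2) | swapcase

Check, running the answer program on each example:
  "ujmyvc" -> "rgjvsz" -> "jvsz" -> "JVSZ"
  "feielqgmtze" -> "cbfbindjqwb" -> "fbindjqwb" -> "FBINDJQWB"
  "cfvstocf" -> "zcspqlzc" -> "spqlzc" -> "SPQLZC"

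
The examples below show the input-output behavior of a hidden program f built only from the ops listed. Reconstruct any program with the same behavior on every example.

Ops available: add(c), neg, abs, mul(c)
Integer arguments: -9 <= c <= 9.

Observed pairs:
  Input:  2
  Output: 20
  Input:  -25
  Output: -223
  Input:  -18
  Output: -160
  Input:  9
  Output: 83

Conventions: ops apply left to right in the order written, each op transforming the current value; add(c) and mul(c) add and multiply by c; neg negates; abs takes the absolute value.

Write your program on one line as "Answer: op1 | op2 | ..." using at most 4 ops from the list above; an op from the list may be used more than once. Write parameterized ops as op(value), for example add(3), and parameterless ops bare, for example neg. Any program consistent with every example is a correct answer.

neg | mul(-9) | add(7) | add(-5)

Check, running the answer program on each example:
  2 -> -2 -> 18 -> 25 -> 20
  -25 -> 25 -> -225 -> -218 -> -223
  -18 -> 18 -> -162 -> -155 -> -160
  9 -> -9 -> 81 -> 88 -> 83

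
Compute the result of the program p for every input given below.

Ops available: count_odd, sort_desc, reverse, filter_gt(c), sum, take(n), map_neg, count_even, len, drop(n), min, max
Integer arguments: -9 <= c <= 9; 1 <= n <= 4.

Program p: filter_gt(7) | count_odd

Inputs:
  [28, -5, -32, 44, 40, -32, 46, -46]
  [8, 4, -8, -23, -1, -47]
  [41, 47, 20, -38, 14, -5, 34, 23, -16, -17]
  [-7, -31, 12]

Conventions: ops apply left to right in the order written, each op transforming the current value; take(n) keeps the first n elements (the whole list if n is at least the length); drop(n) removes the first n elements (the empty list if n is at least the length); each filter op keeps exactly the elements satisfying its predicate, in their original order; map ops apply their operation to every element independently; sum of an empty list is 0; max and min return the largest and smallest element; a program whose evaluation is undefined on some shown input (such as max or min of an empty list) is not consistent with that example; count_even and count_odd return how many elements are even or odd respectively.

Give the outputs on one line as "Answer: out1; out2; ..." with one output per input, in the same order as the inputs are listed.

0; 0; 3; 0

Execution, op by op:
  [28, -5, -32, 44, 40, -32, 46, -46] -> [28, 44, 40, 46] -> 0
  [8, 4, -8, -23, -1, -47] -> [8] -> 0
  [41, 47, 20, -38, 14, -5, 34, 23, -16, -17] -> [41, 47, 20, 14, 34, 23] -> 3
  [-7, -31, 12] -> [12] -> 0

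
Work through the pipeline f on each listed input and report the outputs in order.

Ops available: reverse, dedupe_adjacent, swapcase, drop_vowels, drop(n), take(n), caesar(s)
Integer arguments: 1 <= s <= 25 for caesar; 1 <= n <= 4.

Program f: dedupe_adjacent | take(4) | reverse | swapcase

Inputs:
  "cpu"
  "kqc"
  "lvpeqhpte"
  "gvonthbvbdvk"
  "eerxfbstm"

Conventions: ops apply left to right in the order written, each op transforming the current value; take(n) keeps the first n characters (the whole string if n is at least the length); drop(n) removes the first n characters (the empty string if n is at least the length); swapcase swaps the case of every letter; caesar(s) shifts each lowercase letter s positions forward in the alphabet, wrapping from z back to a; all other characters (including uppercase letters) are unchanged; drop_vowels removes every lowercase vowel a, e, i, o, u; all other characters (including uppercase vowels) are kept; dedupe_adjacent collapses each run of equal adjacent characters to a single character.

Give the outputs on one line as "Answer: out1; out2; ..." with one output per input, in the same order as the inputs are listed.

"UPC"; "CQK"; "EPVL"; "NOVG"; "FXRE"

Execution, op by op:
  "cpu" -> "cpu" -> "cpu" -> "upc" -> "UPC"
  "kqc" -> "kqc" -> "kqc" -> "cqk" -> "CQK"
  "lvpeqhpte" -> "lvpeqhpte" -> "lvpe" -> "epvl" -> "EPVL"
  "gvonthbvbdvk" -> "gvonthbvbdvk" -> "gvon" -> "novg" -> "NOVG"
  "eerxfbstm" -> "erxfbstm" -> "erxf" -> "fxre" -> "FXRE"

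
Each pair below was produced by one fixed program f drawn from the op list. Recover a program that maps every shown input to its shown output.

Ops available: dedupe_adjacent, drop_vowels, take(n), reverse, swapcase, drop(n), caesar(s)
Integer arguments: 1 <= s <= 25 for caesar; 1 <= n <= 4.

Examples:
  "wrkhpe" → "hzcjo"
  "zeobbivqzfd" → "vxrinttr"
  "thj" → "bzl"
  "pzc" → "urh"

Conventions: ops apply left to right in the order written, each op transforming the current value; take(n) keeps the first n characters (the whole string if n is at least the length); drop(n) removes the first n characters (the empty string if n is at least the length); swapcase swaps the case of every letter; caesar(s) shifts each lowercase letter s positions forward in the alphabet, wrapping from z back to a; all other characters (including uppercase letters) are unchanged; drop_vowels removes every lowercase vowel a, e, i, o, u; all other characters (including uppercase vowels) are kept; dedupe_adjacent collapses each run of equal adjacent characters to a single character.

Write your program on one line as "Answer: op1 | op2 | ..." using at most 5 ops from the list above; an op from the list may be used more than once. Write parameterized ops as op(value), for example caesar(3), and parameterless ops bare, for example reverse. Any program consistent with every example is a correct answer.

drop_vowels | reverse | caesar(2) | caesar(16)

Check, running the answer program on each example:
  "wrkhpe" -> "wrkhp" -> "phkrw" -> "rjmty" -> "hzcjo"
  "zeobbivqzfd" -> "zbbvqzfd" -> "dfzqvbbz" -> "fhbsxddb" -> "vxrinttr"
  "thj" -> "thj" -> "jht" -> "ljv" -> "bzl"
  "pzc" -> "pzc" -> "czp" -> "ebr" -> "urh"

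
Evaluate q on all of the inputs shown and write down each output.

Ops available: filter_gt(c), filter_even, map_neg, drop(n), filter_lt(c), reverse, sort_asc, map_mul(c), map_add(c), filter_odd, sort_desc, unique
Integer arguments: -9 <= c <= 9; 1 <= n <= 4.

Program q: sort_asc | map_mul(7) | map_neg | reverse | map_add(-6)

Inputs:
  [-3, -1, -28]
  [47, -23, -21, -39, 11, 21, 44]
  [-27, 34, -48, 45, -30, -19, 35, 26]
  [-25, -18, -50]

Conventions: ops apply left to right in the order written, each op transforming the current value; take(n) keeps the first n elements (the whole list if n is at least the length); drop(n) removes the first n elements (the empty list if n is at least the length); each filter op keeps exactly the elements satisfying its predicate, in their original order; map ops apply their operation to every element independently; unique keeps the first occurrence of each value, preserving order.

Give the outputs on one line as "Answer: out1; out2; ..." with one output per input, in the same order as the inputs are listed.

[1, 15, 190]; [-335, -314, -153, -83, 141, 155, 267]; [-321, -251, -244, -188, 127, 183, 204, 330]; [120, 169, 344]

Execution, op by op:
  [-3, -1, -28] -> [-28, -3, -1] -> [-196, -21, -7] -> [196, 21, 7] -> [7, 21, 196] -> [1, 15, 190]
  [47, -23, -21, -39, 11, 21, 44] -> [-39, -23, -21, 11, 21, 44, 47] -> [-273, -161, -147, 77, 147, 308, 329] -> [273, 161, 147, -77, -147, -308, -329] -> [-329, -308, -147, -77, 147, 161, 273] -> [-335, -314, -153, -83, 141, 155, 267]
  [-27, 34, -48, 45, -30, -19, 35, 26] -> [-48, -30, -27, -19, 26, 34, 35, 45] -> [-336, -210, -189, -133, 182, 238, 245, 315] -> [336, 210, 189, 133, -182, -238, -245, -315] -> [-315, -245, -238, -182, 133, 189, 210, 336] -> [-321, -251, -244, -188, 127, 183, 204, 330]
  [-25, -18, -50] -> [-50, -25, -18] -> [-350, -175, -126] -> [350, 175, 126] -> [126, 175, 350] -> [120, 169, 344]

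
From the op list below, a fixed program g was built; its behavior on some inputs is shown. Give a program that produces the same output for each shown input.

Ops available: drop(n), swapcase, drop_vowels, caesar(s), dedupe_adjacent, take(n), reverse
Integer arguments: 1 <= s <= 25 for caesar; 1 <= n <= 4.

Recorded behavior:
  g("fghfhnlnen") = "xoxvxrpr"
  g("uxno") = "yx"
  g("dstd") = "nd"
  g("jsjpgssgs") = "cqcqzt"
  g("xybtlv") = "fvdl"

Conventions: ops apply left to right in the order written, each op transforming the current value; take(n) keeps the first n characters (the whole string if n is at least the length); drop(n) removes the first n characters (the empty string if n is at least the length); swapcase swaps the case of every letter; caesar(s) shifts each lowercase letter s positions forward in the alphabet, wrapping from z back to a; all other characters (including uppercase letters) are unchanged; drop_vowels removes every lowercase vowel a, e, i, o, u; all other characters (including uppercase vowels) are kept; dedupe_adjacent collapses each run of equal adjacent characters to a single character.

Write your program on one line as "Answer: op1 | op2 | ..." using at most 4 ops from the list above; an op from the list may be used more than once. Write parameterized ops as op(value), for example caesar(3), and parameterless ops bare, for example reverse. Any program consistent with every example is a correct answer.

caesar(10) | drop(2) | dedupe_adjacent | reverse

Check, running the answer program on each example:
  "fghfhnlnen" -> "pqrprxvxox" -> "rprxvxox" -> "rprxvxox" -> "xoxvxrpr"
  "uxno" -> "ehxy" -> "xy" -> "xy" -> "yx"
  "dstd" -> "ncdn" -> "dn" -> "dn" -> "nd"
  "jsjpgssgs" -> "tctzqccqc" -> "tzqccqc" -> "tzqcqc" -> "cqcqzt"
  "xybtlv" -> "hildvf" -> "ldvf" -> "ldvf" -> "fvdl"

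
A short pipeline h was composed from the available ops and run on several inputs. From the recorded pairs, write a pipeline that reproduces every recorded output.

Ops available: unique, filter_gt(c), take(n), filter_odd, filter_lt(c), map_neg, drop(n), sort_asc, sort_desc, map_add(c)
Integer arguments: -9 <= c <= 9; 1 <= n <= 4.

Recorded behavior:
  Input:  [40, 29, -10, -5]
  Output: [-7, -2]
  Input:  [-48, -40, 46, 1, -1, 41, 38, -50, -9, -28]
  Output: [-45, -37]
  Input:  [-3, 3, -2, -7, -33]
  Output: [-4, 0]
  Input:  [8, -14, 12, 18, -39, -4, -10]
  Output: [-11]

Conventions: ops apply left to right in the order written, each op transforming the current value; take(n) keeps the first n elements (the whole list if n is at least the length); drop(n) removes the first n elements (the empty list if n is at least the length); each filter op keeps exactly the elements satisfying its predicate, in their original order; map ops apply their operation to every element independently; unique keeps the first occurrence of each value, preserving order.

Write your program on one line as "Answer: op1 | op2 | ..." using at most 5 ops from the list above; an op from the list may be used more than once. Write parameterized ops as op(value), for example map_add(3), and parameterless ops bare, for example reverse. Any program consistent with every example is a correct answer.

map_add(3) | take(4) | filter_lt(1) | sort_asc

Check, running the answer program on each example:
  [40, 29, -10, -5] -> [43, 32, -7, -2] -> [43, 32, -7, -2] -> [-7, -2] -> [-7, -2]
  [-48, -40, 46, 1, -1, 41, 38, -50, -9, -28] -> [-45, -37, 49, 4, 2, 44, 41, -47, -6, -25] -> [-45, -37, 49, 4] -> [-45, -37] -> [-45, -37]
  [-3, 3, -2, -7, -33] -> [0, 6, 1, -4, -30] -> [0, 6, 1, -4] -> [0, -4] -> [-4, 0]
  [8, -14, 12, 18, -39, -4, -10] -> [11, -11, 15, 21, -36, -1, -7] -> [11, -11, 15, 21] -> [-11] -> [-11]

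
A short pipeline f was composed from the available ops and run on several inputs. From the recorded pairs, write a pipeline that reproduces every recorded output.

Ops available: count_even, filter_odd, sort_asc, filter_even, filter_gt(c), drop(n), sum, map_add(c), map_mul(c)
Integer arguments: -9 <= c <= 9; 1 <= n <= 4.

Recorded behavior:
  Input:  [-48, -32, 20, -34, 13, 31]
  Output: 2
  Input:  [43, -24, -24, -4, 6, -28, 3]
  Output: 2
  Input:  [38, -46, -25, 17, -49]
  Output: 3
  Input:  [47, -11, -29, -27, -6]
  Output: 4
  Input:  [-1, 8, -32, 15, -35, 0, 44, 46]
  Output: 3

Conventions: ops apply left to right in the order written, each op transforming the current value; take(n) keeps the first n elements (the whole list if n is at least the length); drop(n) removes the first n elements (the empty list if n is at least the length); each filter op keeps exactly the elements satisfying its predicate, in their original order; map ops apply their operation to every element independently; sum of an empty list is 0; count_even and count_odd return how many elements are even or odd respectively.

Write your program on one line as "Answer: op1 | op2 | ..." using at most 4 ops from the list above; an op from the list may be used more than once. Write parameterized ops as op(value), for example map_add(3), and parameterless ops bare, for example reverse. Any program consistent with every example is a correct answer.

map_add(-3) | map_add(4) | count_even

Check, running the answer program on each example:
  [-48, -32, 20, -34, 13, 31] -> [-51, -35, 17, -37, 10, 28] -> [-47, -31, 21, -33, 14, 32] -> 2
  [43, -24, -24, -4, 6, -28, 3] -> [40, -27, -27, -7, 3, -31, 0] -> [44, -23, -23, -3, 7, -27, 4] -> 2
  [38, -46, -25, 17, -49] -> [35, -49, -28, 14, -52] -> [39, -45, -24, 18, -48] -> 3
  [47, -11, -29, -27, -6] -> [44, -14, -32, -30, -9] -> [48, -10, -28, -26, -5] -> 4
  [-1, 8, -32, 15, -35, 0, 44, 46] -> [-4, 5, -35, 12, -38, -3, 41, 43] -> [0, 9, -31, 16, -34, 1, 45, 47] -> 3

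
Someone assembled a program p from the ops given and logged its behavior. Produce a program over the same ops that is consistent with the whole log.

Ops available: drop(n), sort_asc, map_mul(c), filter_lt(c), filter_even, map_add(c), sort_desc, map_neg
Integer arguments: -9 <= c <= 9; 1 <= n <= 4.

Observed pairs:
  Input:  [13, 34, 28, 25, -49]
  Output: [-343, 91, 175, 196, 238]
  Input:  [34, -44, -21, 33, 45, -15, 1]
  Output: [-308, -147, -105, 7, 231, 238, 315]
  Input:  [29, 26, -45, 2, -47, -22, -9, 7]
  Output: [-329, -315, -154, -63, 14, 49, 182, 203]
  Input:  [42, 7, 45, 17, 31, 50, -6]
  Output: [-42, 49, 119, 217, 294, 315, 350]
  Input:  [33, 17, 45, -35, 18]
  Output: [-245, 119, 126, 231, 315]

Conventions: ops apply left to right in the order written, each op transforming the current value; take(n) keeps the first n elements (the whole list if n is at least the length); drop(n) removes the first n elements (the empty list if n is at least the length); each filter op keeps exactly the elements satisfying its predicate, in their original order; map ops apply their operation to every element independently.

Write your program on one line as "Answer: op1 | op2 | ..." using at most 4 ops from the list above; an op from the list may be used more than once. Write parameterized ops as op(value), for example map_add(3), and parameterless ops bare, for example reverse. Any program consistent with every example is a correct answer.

map_mul(7) | sort_desc | sort_asc

Check, running the answer program on each example:
  [13, 34, 28, 25, -49] -> [91, 238, 196, 175, -343] -> [238, 196, 175, 91, -343] -> [-343, 91, 175, 196, 238]
  [34, -44, -21, 33, 45, -15, 1] -> [238, -308, -147, 231, 315, -105, 7] -> [315, 238, 231, 7, -105, -147, -308] -> [-308, -147, -105, 7, 231, 238, 315]
  [29, 26, -45, 2, -47, -22, -9, 7] -> [203, 182, -315, 14, -329, -154, -63, 49] -> [203, 182, 49, 14, -63, -154, -315, -329] -> [-329, -315, -154, -63, 14, 49, 182, 203]
  [42, 7, 45, 17, 31, 50, -6] -> [294, 49, 315, 119, 217, 350, -42] -> [350, 315, 294, 217, 119, 49, -42] -> [-42, 49, 119, 217, 294, 315, 350]
  [33, 17, 45, -35, 18] -> [231, 119, 315, -245, 126] -> [315, 231, 126, 119, -245] -> [-245, 119, 126, 231, 315]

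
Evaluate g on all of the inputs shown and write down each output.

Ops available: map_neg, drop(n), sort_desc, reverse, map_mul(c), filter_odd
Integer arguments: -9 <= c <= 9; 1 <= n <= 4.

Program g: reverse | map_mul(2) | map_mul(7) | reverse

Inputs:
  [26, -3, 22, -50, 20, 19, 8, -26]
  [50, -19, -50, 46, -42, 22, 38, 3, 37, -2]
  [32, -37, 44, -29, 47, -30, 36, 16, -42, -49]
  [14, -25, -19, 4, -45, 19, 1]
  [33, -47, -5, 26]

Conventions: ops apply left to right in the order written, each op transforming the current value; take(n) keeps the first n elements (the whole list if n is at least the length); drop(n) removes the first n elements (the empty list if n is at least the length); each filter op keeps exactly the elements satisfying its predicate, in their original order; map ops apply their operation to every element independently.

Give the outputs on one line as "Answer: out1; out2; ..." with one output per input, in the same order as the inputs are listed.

[364, -42, 308, -700, 280, 266, 112, -364]; [700, -266, -700, 644, -588, 308, 532, 42, 518, -28]; [448, -518, 616, -406, 658, -420, 504, 224, -588, -686]; [196, -350, -266, 56, -630, 266, 14]; [462, -658, -70, 364]

Execution, op by op:
  [26, -3, 22, -50, 20, 19, 8, -26] -> [-26, 8, 19, 20, -50, 22, -3, 26] -> [-52, 16, 38, 40, -100, 44, -6, 52] -> [-364, 112, 266, 280, -700, 308, -42, 364] -> [364, -42, 308, -700, 280, 266, 112, -364]
  [50, -19, -50, 46, -42, 22, 38, 3, 37, -2] -> [-2, 37, 3, 38, 22, -42, 46, -50, -19, 50] -> [-4, 74, 6, 76, 44, -84, 92, -100, -38, 100] -> [-28, 518, 42, 532, 308, -588, 644, -700, -266, 700] -> [700, -266, -700, 644, -588, 308, 532, 42, 518, -28]
  [32, -37, 44, -29, 47, -30, 36, 16, -42, -49] -> [-49, -42, 16, 36, -30, 47, -29, 44, -37, 32] -> [-98, -84, 32, 72, -60, 94, -58, 88, -74, 64] -> [-686, -588, 224, 504, -420, 658, -406, 616, -518, 448] -> [448, -518, 616, -406, 658, -420, 504, 224, -588, -686]
  [14, -25, -19, 4, -45, 19, 1] -> [1, 19, -45, 4, -19, -25, 14] -> [2, 38, -90, 8, -38, -50, 28] -> [14, 266, -630, 56, -266, -350, 196] -> [196, -350, -266, 56, -630, 266, 14]
  [33, -47, -5, 26] -> [26, -5, -47, 33] -> [52, -10, -94, 66] -> [364, -70, -658, 462] -> [462, -658, -70, 364]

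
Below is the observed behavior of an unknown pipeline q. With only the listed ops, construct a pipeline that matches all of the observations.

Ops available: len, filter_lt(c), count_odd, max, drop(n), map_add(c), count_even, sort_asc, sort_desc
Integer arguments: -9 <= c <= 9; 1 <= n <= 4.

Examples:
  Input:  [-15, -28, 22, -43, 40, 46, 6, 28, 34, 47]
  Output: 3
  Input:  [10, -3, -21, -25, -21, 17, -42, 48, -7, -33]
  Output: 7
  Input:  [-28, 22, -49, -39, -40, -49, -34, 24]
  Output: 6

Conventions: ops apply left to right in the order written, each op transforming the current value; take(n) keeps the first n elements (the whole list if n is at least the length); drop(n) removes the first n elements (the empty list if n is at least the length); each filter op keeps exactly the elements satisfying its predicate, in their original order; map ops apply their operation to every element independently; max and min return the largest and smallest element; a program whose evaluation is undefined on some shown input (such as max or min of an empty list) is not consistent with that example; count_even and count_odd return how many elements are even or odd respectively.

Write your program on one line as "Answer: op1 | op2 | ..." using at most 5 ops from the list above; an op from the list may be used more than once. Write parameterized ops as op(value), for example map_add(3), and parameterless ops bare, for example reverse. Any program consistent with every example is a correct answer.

sort_asc | filter_lt(4) | map_add(-9) | map_add(-2) | len

Check, running the answer program on each example:
  [-15, -28, 22, -43, 40, 46, 6, 28, 34, 47] -> [-43, -28, -15, 6, 22, 28, 34, 40, 46, 47] -> [-43, -28, -15] -> [-52, -37, -24] -> [-54, -39, -26] -> 3
  [10, -3, -21, -25, -21, 17, -42, 48, -7, -33] -> [-42, -33, -25, -21, -21, -7, -3, 10, 17, 48] -> [-42, -33, -25, -21, -21, -7, -3] -> [-51, -42, -34, -30, -30, -16, -12] -> [-53, -44, -36, -32, -32, -18, -14] -> 7
  [-28, 22, -49, -39, -40, -49, -34, 24] -> [-49, -49, -40, -39, -34, -28, 22, 24] -> [-49, -49, -40, -39, -34, -28] -> [-58, -58, -49, -48, -43, -37] -> [-60, -60, -51, -50, -45, -39] -> 6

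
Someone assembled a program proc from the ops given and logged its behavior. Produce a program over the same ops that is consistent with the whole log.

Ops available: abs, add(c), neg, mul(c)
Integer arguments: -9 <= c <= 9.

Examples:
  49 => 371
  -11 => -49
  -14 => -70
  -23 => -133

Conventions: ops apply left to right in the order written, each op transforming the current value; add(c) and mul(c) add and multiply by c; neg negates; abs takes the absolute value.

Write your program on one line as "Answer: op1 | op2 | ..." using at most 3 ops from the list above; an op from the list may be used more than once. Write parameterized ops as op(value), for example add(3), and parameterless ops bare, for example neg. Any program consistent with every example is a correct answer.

add(4) | mul(7)

Check, running the answer program on each example:
  49 -> 53 -> 371
  -11 -> -7 -> -49
  -14 -> -10 -> -70
  -23 -> -19 -> -133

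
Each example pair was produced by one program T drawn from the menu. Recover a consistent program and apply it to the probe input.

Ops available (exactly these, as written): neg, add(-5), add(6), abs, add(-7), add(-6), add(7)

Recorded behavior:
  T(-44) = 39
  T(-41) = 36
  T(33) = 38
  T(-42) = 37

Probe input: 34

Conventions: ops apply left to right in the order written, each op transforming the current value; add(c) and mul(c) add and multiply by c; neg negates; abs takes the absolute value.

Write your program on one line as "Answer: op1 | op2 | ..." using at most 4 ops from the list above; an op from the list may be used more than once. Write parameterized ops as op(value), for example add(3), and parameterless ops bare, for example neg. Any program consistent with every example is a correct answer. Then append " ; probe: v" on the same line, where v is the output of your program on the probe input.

neg | add(-5) | abs ; probe: 39

Check, running the answer program on each example:
  -44 -> 44 -> 39 -> 39
  -41 -> 41 -> 36 -> 36
  33 -> -33 -> -38 -> 38
  -42 -> 42 -> 37 -> 37
  probe: 34 -> -34 -> -39 -> 39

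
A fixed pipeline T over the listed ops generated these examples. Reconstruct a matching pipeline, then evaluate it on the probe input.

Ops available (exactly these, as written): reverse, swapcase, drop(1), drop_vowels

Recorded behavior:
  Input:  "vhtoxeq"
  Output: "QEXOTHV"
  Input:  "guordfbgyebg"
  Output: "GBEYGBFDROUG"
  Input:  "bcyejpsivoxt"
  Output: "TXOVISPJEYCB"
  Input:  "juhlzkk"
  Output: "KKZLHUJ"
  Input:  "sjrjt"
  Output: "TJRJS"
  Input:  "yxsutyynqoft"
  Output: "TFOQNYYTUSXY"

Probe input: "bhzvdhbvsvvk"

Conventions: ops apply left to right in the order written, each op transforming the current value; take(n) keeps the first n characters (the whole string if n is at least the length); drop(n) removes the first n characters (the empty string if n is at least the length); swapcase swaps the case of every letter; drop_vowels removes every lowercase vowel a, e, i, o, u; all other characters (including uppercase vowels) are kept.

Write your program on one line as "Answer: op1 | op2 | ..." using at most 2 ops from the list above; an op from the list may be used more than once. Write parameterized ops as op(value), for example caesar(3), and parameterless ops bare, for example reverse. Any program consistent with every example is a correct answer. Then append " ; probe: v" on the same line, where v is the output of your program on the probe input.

reverse | swapcase ; probe: "KVVSVBHDVZHB"

Check, running the answer program on each example:
  "vhtoxeq" -> "qexothv" -> "QEXOTHV"
  "guordfbgyebg" -> "gbeygbfdroug" -> "GBEYGBFDROUG"
  "bcyejpsivoxt" -> "txovispjeycb" -> "TXOVISPJEYCB"
  "juhlzkk" -> "kkzlhuj" -> "KKZLHUJ"
  "sjrjt" -> "tjrjs" -> "TJRJS"
  "yxsutyynqoft" -> "tfoqnyytusxy" -> "TFOQNYYTUSXY"
  probe: "bhzvdhbvsvvk" -> "kvvsvbhdvzhb" -> "KVVSVBHDVZHB"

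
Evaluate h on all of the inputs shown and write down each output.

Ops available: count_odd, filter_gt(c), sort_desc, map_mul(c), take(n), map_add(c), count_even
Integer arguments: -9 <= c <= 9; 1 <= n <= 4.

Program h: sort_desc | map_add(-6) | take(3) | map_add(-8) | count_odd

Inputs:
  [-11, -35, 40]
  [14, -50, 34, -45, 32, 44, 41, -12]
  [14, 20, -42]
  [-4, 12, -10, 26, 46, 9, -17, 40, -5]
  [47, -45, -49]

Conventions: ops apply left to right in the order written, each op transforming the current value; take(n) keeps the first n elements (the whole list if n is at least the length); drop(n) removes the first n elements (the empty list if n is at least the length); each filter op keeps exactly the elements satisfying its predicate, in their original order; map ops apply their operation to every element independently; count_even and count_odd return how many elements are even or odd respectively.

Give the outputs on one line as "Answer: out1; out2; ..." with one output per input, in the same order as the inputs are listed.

2; 1; 0; 0; 3

Execution, op by op:
  [-11, -35, 40] -> [40, -11, -35] -> [34, -17, -41] -> [34, -17, -41] -> [26, -25, -49] -> 2
  [14, -50, 34, -45, 32, 44, 41, -12] -> [44, 41, 34, 32, 14, -12, -45, -50] -> [38, 35, 28, 26, 8, -18, -51, -56] -> [38, 35, 28] -> [30, 27, 20] -> 1
  [14, 20, -42] -> [20, 14, -42] -> [14, 8, -48] -> [14, 8, -48] -> [6, 0, -56] -> 0
  [-4, 12, -10, 26, 46, 9, -17, 40, -5] -> [46, 40, 26, 12, 9, -4, -5, -10, -17] -> [40, 34, 20, 6, 3, -10, -11, -16, -23] -> [40, 34, 20] -> [32, 26, 12] -> 0
  [47, -45, -49] -> [47, -45, -49] -> [41, -51, -55] -> [41, -51, -55] -> [33, -59, -63] -> 3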